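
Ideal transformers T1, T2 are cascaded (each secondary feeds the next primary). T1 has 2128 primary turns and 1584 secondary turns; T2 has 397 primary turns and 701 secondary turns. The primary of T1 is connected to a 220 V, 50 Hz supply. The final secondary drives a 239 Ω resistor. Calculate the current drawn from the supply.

After T1: V = 220.00 × 1584/2128 = 163.76 V.
After T2: V = 163.76 × 701/397 = 289.16 V.
I_load = 289.16/239 = 1.2099 A, so P_out = 289.16 × 1.2099 = 349.84 W.
All ideal ⇒ P_in = P_out, so I_supply = 349.84/220 = 1.59 A.

I_supply ≈ 1.59 A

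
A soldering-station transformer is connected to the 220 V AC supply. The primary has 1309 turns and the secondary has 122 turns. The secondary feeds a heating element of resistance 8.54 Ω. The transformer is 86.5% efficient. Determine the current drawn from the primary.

I_p ≈ 0.259 A

V_s = 220 × 122/1309 = 20.504 V.
I_s = V_s/R = 20.504/8.54 = 2.4010 A.
P_out = V_s I_s = 20.504 × 2.4010 = 49.230 W.
P_in = P_out/η = 49.230/0.865 = 56.913 W.
I_p = P_in/V_p = 56.913/220 = 0.259 A.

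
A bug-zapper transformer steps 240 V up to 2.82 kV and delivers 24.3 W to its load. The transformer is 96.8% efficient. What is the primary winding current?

P_in = P_out/η = 24.3/0.968 = 25.103 W.
I_p = P_in/V_p = 25.103/240 = 0.105 A.

I_p ≈ 0.105 A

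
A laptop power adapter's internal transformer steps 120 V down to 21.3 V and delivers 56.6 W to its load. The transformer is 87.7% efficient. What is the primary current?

P_in = P_out/η = 56.6/0.877 = 64.538 W.
I_p = P_in/V_p = 64.538/120 = 0.538 A.

I_p ≈ 0.538 A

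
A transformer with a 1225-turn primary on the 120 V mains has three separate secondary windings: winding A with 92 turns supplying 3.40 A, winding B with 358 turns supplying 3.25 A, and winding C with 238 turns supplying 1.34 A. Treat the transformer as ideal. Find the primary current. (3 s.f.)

V_A = 120 × 92/1225 = 9.0122 V; V_B = 120 × 358/1225 = 35.069 V; V_C = 120 × 238/1225 = 23.314 V.
P_out = V_A I_A + V_B I_B + V_C I_C = 9.0122×3.40 + 35.069×3.25 + 23.314×1.34 = 30.642 + 113.98 + 31.241 = 175.86 W.
Ideal ⇒ P_in = P_out, so I_p = P_out/V_p = 175.86/120 = 1.47 A.

I_p ≈ 1.47 A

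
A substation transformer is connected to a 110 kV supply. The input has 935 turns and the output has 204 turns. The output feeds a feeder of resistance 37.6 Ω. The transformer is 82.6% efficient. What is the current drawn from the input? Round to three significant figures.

I_in ≈ 169 A

V_out = 110000 × 204/935 = 24000 V.
I_out = V_out/R = 24000/37.6 = 638.30 A.
P_out = V_out I_out = 24000 × 638.30 = 1.5319×10^7 W.
P_in = P_out/η = 1.5319×10^7/0.826 = 1.8546×10^7 W.
I_in = P_in/V_in = 1.8546×10^7/110000 = 169 A.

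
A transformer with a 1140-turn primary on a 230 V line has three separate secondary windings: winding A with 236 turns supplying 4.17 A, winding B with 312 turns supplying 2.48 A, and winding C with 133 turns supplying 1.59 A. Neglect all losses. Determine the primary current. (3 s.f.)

V_A = 230 × 236/1140 = 47.614 V; V_B = 230 × 312/1140 = 62.947 V; V_C = 230 × 133/1140 = 26.833 V.
P_out = V_A I_A + V_B I_B + V_C I_C = 47.614×4.17 + 62.947×2.48 + 26.833×1.59 = 198.55 + 156.11 + 42.665 = 397.32 W.
Ideal ⇒ P_in = P_out, so I_p = P_out/V_p = 397.32/230 = 1.73 A.

I_p ≈ 1.73 A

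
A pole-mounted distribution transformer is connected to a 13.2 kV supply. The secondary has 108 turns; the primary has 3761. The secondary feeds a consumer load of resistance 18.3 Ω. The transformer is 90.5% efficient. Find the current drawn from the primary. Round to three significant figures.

I_p ≈ 0.657 A

V_s = 13200 × 108/3761 = 379.05 V.
I_s = V_s/R = 379.05/18.3 = 20.713 A.
P_out = V_s I_s = 379.05 × 20.713 = 7851.2 W.
P_in = P_out/η = 7851.2/0.905 = 8675.4 W.
I_p = P_in/V_p = 8675.4/13200 = 0.657 A.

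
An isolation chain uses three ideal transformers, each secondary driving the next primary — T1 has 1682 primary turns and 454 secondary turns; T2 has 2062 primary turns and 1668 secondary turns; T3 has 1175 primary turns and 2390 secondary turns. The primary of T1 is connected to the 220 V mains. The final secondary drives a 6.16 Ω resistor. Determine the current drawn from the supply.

After T1: V = 220.00 × 454/1682 = 59.382 V.
After T2: V = 59.382 × 1668/2062 = 48.035 V.
After T3: V = 48.035 × 2390/1175 = 97.706 V.
I_load = 97.706/6.16 = 15.861 A, so P_out = 97.706 × 15.861 = 1549.7 W.
All ideal ⇒ P_in = P_out, so I_supply = 1549.7/220 = 7.04 A.

I_supply ≈ 7.04 A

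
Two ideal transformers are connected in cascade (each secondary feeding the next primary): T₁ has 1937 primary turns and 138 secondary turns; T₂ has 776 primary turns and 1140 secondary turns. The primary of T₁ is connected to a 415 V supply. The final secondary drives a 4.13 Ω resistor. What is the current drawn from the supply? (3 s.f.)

Secondary of T₁: V = 415.00 × 138/1937 = 29.566 V.
Secondary of T₂: V = 29.566 × 1140/776 = 43.435 V.
I_load = 43.435/4.13 = 10.517 A, so P_out = 43.435 × 10.517 = 456.81 W.
All ideal ⇒ P_in = P_out, so I_supply = 456.81/415 = 1.10 A.

I_supply ≈ 1.10 A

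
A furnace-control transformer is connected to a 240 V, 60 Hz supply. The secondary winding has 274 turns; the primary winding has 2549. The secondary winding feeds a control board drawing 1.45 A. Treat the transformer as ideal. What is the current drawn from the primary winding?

For an ideal transformer I_p N_p = I_s N_s, so I_p = 1.45 × 274/2549 = 0.156 A.

I_p ≈ 0.156 A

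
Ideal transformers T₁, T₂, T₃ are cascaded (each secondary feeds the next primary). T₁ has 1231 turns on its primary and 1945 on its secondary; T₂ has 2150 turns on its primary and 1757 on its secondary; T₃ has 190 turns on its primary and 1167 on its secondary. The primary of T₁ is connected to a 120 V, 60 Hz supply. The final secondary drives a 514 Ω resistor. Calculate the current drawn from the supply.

After T₁: V = 120.00 × 1945/1231 = 189.60 V.
After T₂: V = 189.60 × 1757/2150 = 154.94 V.
After T₃: V = 154.94 × 1167/190 = 951.69 V.
I_load = 951.69/514 = 1.8515 A, so P_out = 951.69 × 1.8515 = 1762.1 W.
All ideal ⇒ P_in = P_out, so I_supply = 1762.1/120 = 14.7 A.

I_supply ≈ 14.7 A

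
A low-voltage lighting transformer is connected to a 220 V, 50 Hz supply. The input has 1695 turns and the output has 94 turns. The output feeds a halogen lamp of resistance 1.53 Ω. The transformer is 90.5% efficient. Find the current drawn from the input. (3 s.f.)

I_in ≈ 0.489 A

V_out = 220 × 94/1695 = 12.201 V.
I_out = V_out/R = 12.201/1.53 = 7.9742 A.
P_out = V_out I_out = 12.201 × 7.9742 = 97.290 W.
P_in = P_out/η = 97.290/0.905 = 107.50 W.
I_in = P_in/V_in = 107.50/220 = 0.489 A.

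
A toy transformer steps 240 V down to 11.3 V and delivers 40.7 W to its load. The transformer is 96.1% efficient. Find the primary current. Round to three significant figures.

I_p ≈ 0.176 A

P_in = P_out/η = 40.7/0.961 = 42.352 W.
I_p = P_in/V_p = 42.352/240 = 0.176 A.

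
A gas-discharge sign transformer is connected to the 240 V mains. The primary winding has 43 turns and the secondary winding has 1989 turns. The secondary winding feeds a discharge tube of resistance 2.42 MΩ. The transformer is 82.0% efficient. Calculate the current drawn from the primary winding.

V_s = 240 × 1989/43 = 11101 V.
I_s = V_s/R = 11101/(2.42×10^6) = 0.0045874 A.
P_out = V_s I_s = 11101 × 0.0045874 = 50.926 W.
P_in = P_out/η = 50.926/0.820 = 62.105 W.
I_p = P_in/V_p = 62.105/240 = 0.259 A.

I_p ≈ 0.259 A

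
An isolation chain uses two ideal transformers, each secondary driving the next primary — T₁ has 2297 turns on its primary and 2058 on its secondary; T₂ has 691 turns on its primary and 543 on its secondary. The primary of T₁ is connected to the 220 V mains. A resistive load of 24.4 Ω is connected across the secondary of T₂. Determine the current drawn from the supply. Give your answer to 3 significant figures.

After T₁: V = 220.00 × 2058/2297 = 197.11 V.
After T₂: V = 197.11 × 543/691 = 154.89 V.
I_load = 154.89/24.4 = 6.3480 A, so P_out = 154.89 × 6.3480 = 983.26 W.
All ideal ⇒ P_in = P_out, so I_supply = 983.26/220 = 4.47 A.

I_supply ≈ 4.47 A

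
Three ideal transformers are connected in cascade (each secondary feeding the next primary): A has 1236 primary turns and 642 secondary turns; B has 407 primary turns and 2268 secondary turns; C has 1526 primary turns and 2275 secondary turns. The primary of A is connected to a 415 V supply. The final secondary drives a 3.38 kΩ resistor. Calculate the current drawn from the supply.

I_supply ≈ 2.29 A

After A: V = 415.00 × 642/1236 = 215.56 V.
After B: V = 215.56 × 2268/407 = 1201.2 V.
After C: V = 1201.2 × 2275/1526 = 1790.8 V.
I_load = 1790.8/3380 = 0.52981 A, so P_out = 1790.8 × 0.52981 = 948.78 W.
All ideal ⇒ P_in = P_out, so I_supply = 948.78/415 = 2.29 A.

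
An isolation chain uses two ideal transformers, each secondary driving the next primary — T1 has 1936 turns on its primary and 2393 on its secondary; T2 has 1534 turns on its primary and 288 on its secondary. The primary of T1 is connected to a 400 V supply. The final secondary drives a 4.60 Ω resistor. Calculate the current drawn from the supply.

After T1: V = 400.00 × 2393/1936 = 494.42 V.
After T2: V = 494.42 × 288/1534 = 92.825 V.
I_load = 92.825/4.60 = 20.179 A, so P_out = 92.825 × 20.179 = 1873.1 W.
All ideal ⇒ P_in = P_out, so I_supply = 1873.1/400 = 4.68 A.

I_supply ≈ 4.68 A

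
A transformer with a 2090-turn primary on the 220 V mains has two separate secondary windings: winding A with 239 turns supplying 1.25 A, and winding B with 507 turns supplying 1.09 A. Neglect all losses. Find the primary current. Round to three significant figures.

V_A = 220 × 239/2090 = 25.158 V; V_B = 220 × 507/2090 = 53.368 V.
P_out = V_A I_A + V_B I_B = 25.158×1.25 + 53.368×1.09 = 31.447 + 58.172 = 89.619 W.
Ideal ⇒ P_in = P_out, so I_p = P_out/V_p = 89.619/220 = 0.407 A.

I_p ≈ 0.407 A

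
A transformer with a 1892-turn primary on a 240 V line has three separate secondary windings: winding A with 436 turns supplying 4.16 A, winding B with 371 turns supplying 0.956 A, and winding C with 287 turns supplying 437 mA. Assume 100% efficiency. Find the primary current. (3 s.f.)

V_A = 240 × 436/1892 = 55.307 V; V_B = 240 × 371/1892 = 47.061 V; V_C = 240 × 287/1892 = 36.406 V.
P_out = V_A I_A + V_B I_B + V_C I_C = 55.307×4.16 + 47.061×0.956 + 36.406×0.437 = 230.08 + 44.991 + 15.909 = 290.98 W.
Ideal ⇒ P_in = P_out, so I_p = P_out/V_p = 290.98/240 = 1.21 A.

I_p ≈ 1.21 A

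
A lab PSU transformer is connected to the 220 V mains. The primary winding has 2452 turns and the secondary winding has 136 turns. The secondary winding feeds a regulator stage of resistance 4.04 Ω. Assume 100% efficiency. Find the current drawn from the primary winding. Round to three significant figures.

I_p ≈ 0.168 A

V_s = V_p × N_s/N_p = 220 × 136/2452 = 12.202 V.
I_s = V_s/R = 12.202/4.04 = 3.0204 A.
For an ideal transformer I_p N_p = I_s N_s, so I_p = 3.0204 × 136/2452 = 0.168 A.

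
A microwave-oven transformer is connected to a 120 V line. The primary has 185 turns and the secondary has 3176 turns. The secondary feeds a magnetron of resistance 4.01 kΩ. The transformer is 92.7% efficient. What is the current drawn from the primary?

V_s = 120 × 3176/185 = 2060.1 V.
I_s = V_s/R = 2060.1/4010 = 0.51374 A.
P_out = V_s I_s = 2060.1 × 0.51374 = 1058.4 W.
P_in = P_out/η = 1058.4/0.927 = 1141.7 W.
I_p = P_in/V_p = 1141.7/120 = 9.51 A.

I_p ≈ 9.51 A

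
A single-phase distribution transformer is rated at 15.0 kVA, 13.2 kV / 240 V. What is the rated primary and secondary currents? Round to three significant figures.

I_p ≈ 1.14 A, I_s ≈ 62.5 A

I_p = S/V_p = 15000/13200 = 1.14 A.
I_s = S/V_s = 15000/240 = 62.5 A.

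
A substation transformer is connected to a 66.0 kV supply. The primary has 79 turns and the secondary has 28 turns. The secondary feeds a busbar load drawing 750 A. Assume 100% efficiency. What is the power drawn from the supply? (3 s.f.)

P ≈ 1.75×10^7 W

I_p = I_s × N_s/N_p = 750 × 28/79 = 265.82 A.
P = V_p I_p = 66000 × 265.82 = 1.75×10^7 W.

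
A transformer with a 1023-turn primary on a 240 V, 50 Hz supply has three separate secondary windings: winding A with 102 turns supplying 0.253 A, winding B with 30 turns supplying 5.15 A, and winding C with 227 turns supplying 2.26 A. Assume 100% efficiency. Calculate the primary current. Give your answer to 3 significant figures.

I_p ≈ 0.678 A

V_A = 240 × 102/1023 = 23.930 V; V_B = 240 × 30/1023 = 7.0381 V; V_C = 240 × 227/1023 = 53.255 V.
P_out = V_A I_A + V_B I_B + V_C I_C = 23.930×0.253 + 7.0381×5.15 + 53.255×2.26 = 6.0542 + 36.246 + 120.36 = 162.66 W.
Ideal ⇒ P_in = P_out, so I_p = P_out/V_p = 162.66/240 = 0.678 A.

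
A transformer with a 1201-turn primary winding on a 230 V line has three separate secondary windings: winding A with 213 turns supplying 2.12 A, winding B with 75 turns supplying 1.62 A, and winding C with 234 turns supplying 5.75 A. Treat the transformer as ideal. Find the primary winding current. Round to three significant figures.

V_A = 230 × 213/1201 = 40.791 V; V_B = 230 × 75/1201 = 14.363 V; V_C = 230 × 234/1201 = 44.813 V.
P_out = V_A I_A + V_B I_B + V_C I_C = 40.791×2.12 + 14.363×1.62 + 44.813×5.75 = 86.477 + 23.268 + 257.67 = 367.42 W.
Ideal ⇒ P_in = P_out, so I_p = P_out/V_p = 367.42/230 = 1.60 A.

I_p ≈ 1.60 A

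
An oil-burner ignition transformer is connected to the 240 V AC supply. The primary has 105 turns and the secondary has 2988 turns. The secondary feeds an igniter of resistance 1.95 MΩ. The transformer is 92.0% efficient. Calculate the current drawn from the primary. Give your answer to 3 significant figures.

I_p ≈ 0.108 A

V_s = 240 × 2988/105 = 6829.7 V.
I_s = V_s/R = 6829.7/(1.95×10^6) = 0.0035024 A.
P_out = V_s I_s = 6829.7 × 0.0035024 = 23.921 W.
P_in = P_out/η = 23.921/0.920 = 26.001 W.
I_p = P_in/V_p = 26.001/240 = 0.108 A.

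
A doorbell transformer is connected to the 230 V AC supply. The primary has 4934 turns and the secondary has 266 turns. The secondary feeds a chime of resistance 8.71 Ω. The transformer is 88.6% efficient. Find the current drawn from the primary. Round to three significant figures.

V_s = 230 × 266/4934 = 12.400 V.
I_s = V_s/R = 12.400/8.71 = 1.4236 A.
P_out = V_s I_s = 12.400 × 1.4236 = 17.652 W.
P_in = P_out/η = 17.652/0.886 = 19.924 W.
I_p = P_in/V_p = 19.924/230 = 0.0866 A.

I_p ≈ 0.0866 A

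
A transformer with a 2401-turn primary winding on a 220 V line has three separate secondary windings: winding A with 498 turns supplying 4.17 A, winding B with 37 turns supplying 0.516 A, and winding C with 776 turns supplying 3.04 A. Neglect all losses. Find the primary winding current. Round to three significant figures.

I_p ≈ 1.86 A

V_A = 220 × 498/2401 = 45.631 V; V_B = 220 × 37/2401 = 3.3903 V; V_C = 220 × 776/2401 = 71.104 V.
P_out = V_A I_A + V_B I_B + V_C I_C = 45.631×4.17 + 3.3903×0.516 + 71.104×3.04 = 190.28 + 1.7494 + 216.16 = 408.19 W.
Ideal ⇒ P_in = P_out, so I_p = P_out/V_p = 408.19/220 = 1.86 A.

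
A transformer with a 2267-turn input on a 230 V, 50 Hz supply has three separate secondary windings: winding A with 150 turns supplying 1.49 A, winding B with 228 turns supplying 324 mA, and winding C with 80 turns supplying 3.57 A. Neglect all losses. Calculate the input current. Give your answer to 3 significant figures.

V_A = 230 × 150/2267 = 15.218 V; V_B = 230 × 228/2267 = 23.132 V; V_C = 230 × 80/2267 = 8.1165 V.
P_out = V_A I_A + V_B I_B + V_C I_C = 15.218×1.49 + 23.132×0.324 + 8.1165×3.57 = 22.675 + 7.4947 + 28.976 = 59.146 W.
Ideal ⇒ P_in = P_out, so I_in = P_out/V_in = 59.146/230 = 0.257 A.

I_in ≈ 0.257 A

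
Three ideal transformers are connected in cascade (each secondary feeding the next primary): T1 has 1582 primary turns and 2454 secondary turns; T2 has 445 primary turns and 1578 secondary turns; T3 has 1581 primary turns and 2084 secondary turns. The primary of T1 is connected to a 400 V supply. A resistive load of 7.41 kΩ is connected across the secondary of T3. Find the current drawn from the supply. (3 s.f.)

Secondary of T1: V = 400.00 × 2454/1582 = 620.48 V.
Secondary of T2: V = 620.48 × 1578/445 = 2200.3 V.
Secondary of T3: V = 2200.3 × 2084/1581 = 2900.3 V.
I_load = 2900.3/7410 = 0.39140 A, so P_out = 2900.3 × 0.39140 = 1135.2 W.
All ideal ⇒ P_in = P_out, so I_supply = 1135.2/400 = 2.84 A.

I_supply ≈ 2.84 A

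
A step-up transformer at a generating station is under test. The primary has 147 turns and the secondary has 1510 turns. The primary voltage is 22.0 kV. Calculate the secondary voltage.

V_s/V_p = N_s/N_p, so V_s = 22000 × 1510/147 = 226000 V.

V_s ≈ 226000 V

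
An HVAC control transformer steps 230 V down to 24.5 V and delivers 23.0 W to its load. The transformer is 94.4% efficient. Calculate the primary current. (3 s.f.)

I_p ≈ 0.106 A

P_in = P_out/η = 23.0/0.944 = 24.364 W.
I_p = P_in/V_p = 24.364/230 = 0.106 A.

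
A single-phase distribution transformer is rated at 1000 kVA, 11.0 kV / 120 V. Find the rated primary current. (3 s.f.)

I_p ≈ 90.9 A

I_p = S/V_p = 1000000/11000 = 90.9 A.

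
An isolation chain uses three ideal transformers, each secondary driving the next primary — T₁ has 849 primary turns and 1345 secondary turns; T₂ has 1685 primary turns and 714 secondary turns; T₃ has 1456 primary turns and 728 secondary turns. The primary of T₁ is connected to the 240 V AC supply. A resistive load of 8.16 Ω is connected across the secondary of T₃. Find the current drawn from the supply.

I_supply ≈ 3.31 A

Secondary of T₁: V = 240.00 × 1345/849 = 380.21 V.
Secondary of T₂: V = 380.21 × 714/1685 = 161.11 V.
Secondary of T₃: V = 161.11 × 728/1456 = 80.555 V.
I_load = 80.555/8.16 = 9.8720 A, so P_out = 80.555 × 9.8720 = 795.24 W.
All ideal ⇒ P_in = P_out, so I_supply = 795.24/240 = 3.31 A.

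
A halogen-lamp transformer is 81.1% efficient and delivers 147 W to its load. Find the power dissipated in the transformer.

P_in = P_out/η = 147/0.811 = 181.258 W.
P_loss = P_in − P_out = 181.258 − 147 = 34.3 W.

P_loss ≈ 34.3 W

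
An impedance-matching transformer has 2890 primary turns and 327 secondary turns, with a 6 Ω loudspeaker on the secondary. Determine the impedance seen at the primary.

Z_p ≈ 469 Ω

Z_p = (N_p/N_s)² × Z_s = (2890/327)² × 6 = 469 Ω.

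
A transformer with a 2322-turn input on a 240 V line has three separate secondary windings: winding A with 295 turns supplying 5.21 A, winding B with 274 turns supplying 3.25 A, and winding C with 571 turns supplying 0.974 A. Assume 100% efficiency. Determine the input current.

V_A = 240 × 295/2322 = 30.491 V; V_B = 240 × 274/2322 = 28.320 V; V_C = 240 × 571/2322 = 59.018 V.
P_out = V_A I_A + V_B I_B + V_C I_C = 30.491×5.21 + 28.320×3.25 + 59.018×0.974 = 158.86 + 92.041 + 57.484 = 308.38 W.
Ideal ⇒ P_in = P_out, so I_in = P_out/V_in = 308.38/240 = 1.28 A.

I_in ≈ 1.28 A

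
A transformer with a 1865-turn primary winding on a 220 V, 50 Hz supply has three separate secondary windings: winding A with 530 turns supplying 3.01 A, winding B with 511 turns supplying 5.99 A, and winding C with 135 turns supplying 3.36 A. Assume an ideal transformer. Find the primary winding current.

V_A = 220 × 530/1865 = 62.520 V; V_B = 220 × 511/1865 = 60.279 V; V_C = 220 × 135/1865 = 15.925 V.
P_out = V_A I_A + V_B I_B + V_C I_C = 62.520×3.01 + 60.279×5.99 + 15.925×3.36 = 188.19 + 361.07 + 53.508 = 602.76 W.
Ideal ⇒ P_in = P_out, so I_p = P_out/V_p = 602.76/220 = 2.74 A.

I_p ≈ 2.74 A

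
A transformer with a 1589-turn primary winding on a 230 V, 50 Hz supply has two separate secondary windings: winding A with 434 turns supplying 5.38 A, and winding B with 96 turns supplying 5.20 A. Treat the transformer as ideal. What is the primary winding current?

I_p ≈ 1.78 A

V_A = 230 × 434/1589 = 62.819 V; V_B = 230 × 96/1589 = 13.896 V.
P_out = V_A I_A + V_B I_B = 62.819×5.38 + 13.896×5.20 = 337.97 + 72.257 = 410.23 W.
Ideal ⇒ P_in = P_out, so I_p = P_out/V_p = 410.23/230 = 1.78 A.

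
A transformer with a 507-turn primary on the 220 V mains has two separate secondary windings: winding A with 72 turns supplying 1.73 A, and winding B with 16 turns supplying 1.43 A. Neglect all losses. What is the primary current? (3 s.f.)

V_A = 220 × 72/507 = 31.243 V; V_B = 220 × 16/507 = 6.9428 V.
P_out = V_A I_A + V_B I_B = 31.243×1.73 + 6.9428×1.43 = 54.050 + 9.9282 = 63.978 W.
Ideal ⇒ P_in = P_out, so I_p = P_out/V_p = 63.978/220 = 0.291 A.

I_p ≈ 0.291 A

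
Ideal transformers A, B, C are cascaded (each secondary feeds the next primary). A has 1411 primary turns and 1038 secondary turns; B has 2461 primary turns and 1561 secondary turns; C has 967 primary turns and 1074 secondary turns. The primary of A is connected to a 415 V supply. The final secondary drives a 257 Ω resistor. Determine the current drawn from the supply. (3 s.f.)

After A: V = 415.00 × 1038/1411 = 305.29 V.
After B: V = 305.29 × 1561/2461 = 193.65 V.
After C: V = 193.65 × 1074/967 = 215.07 V.
I_load = 215.07/257 = 0.83686 A, so P_out = 215.07 × 0.83686 = 179.99 W.
All ideal ⇒ P_in = P_out, so I_supply = 179.99/415 = 0.434 A.

I_supply ≈ 0.434 A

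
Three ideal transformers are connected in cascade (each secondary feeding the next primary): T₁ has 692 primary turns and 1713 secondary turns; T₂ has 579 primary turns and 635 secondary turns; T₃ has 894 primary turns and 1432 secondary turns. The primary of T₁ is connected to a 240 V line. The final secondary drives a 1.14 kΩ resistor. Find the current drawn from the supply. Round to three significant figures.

I_supply ≈ 3.98 A

Secondary of T₁: V = 240.00 × 1713/692 = 594.10 V.
Secondary of T₂: V = 594.10 × 635/579 = 651.56 V.
Secondary of T₃: V = 651.56 × 1432/894 = 1043.7 V.
I_load = 1043.7/1140 = 0.91550 A, so P_out = 1043.7 × 0.91550 = 955.48 W.
All ideal ⇒ P_in = P_out, so I_supply = 955.48/240 = 3.98 A.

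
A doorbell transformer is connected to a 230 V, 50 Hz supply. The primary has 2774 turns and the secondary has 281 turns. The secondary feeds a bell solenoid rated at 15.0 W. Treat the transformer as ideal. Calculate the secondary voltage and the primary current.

V_s ≈ 23.3 V, I_p ≈ 0.0652 A

V_s = V_p × N_s/N_p = 230 × 281/2774 = 23.298 V.
I_s = P/V_s = 15.0/23.298 = 0.64382 A.
I_p = I_s × N_s/N_p = 0.64382 × 281/2774 = 0.0652 A.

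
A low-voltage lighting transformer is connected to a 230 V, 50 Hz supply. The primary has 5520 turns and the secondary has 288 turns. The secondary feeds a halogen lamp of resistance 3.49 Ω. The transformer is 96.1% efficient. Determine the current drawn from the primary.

V_s = 230 × 288/5520 = 12.000 V.
I_s = V_s/R = 12.000/3.49 = 3.4384 A.
P_out = V_s I_s = 12.000 × 3.4384 = 41.261 W.
P_in = P_out/η = 41.261/0.961 = 42.935 W.
I_p = P_in/V_p = 42.935/230 = 0.187 A.

I_p ≈ 0.187 A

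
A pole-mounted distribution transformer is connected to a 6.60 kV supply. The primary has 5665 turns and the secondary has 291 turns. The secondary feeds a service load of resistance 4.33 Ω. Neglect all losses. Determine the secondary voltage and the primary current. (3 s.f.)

V_s = V_p × N_s/N_p = 6600 × 291/5665 = 339.03 V.
I_s = V_s/R = 339.03/4.33 = 78.298 A.
I_p = I_s × N_s/N_p = 78.298 × 291/5665 = 4.02 A.

V_s ≈ 339 V, I_p ≈ 4.02 A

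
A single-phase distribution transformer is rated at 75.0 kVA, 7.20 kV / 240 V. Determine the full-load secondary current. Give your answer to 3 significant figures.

I_s ≈ 312 A

I_s = S/V_s = 75000/240 = 312 A.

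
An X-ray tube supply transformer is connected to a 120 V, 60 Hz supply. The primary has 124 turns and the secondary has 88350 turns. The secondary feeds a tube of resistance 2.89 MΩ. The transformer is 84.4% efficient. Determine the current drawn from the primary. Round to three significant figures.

V_s = 120 × 88350/124 = 85500 V.
I_s = V_s/R = 85500/(2.89×10^6) = 0.029585 A.
P_out = V_s I_s = 85500 × 0.029585 = 2529.5 W.
P_in = P_out/η = 2529.5/0.844 = 2997.0 W.
I_p = P_in/V_p = 2997.0/120 = 25.0 A.

I_p ≈ 25.0 A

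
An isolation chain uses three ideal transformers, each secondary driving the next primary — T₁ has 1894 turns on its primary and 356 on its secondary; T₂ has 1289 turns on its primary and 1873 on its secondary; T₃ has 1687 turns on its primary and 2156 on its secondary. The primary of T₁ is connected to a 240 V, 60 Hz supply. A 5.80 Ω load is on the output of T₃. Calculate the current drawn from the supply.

I_supply ≈ 5.04 A

After T₁: V = 240.00 × 356/1894 = 45.111 V.
After T₂: V = 45.111 × 1873/1289 = 65.549 V.
After T₃: V = 65.549 × 2156/1687 = 83.772 V.
I_load = 83.772/5.80 = 14.443 A, so P_out = 83.772 × 14.443 = 1210.0 W.
All ideal ⇒ P_in = P_out, so I_supply = 1210.0/240 = 5.04 A.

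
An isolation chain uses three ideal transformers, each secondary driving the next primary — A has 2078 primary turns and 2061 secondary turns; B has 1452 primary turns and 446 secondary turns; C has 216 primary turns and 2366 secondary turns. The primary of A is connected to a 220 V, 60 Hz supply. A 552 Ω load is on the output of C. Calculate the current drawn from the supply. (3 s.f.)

I_supply ≈ 4.44 A

Secondary of A: V = 220.00 × 2061/2078 = 218.20 V.
Secondary of B: V = 218.20 × 446/1452 = 67.023 V.
Secondary of C: V = 67.023 × 2366/216 = 734.15 V.
I_load = 734.15/552 = 1.3300 A, so P_out = 734.15 × 1.3300 = 976.40 W.
All ideal ⇒ P_in = P_out, so I_supply = 976.40/220 = 4.44 A.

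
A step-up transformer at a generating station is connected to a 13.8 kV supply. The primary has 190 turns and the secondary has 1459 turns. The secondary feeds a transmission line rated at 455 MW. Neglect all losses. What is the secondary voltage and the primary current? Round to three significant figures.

V_s = V_p × N_s/N_p = 13800 × 1459/190 = 105970 V.
I_s = P/V_s = 4.55×10^8/105970 = 4293.7 A.
I_p = I_s × N_s/N_p = 4293.7 × 1459/190 = 33000 A.

V_s ≈ 106000 V, I_p ≈ 33000 A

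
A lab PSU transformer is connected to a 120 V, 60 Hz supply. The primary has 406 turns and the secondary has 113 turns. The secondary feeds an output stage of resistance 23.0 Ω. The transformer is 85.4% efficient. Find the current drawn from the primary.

V_s = 120 × 113/406 = 33.399 V.
I_s = V_s/R = 33.399/23.0 = 1.4521 A.
P_out = V_s I_s = 33.399 × 1.4521 = 48.500 W.
P_in = P_out/η = 48.500/0.854 = 56.791 W.
I_p = P_in/V_p = 56.791/120 = 0.473 A.

I_p ≈ 0.473 A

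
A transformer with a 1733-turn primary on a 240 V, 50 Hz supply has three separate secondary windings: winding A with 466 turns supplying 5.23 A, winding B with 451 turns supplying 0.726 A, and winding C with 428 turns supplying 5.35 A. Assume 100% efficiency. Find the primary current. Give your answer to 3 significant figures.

I_p ≈ 2.92 A

V_A = 240 × 466/1733 = 64.535 V; V_B = 240 × 451/1733 = 62.458 V; V_C = 240 × 428/1733 = 59.273 V.
P_out = V_A I_A + V_B I_B + V_C I_C = 64.535×5.23 + 62.458×0.726 + 59.273×5.35 = 337.52 + 45.345 + 317.11 = 699.98 W.
Ideal ⇒ P_in = P_out, so I_p = P_out/V_p = 699.98/240 = 2.92 A.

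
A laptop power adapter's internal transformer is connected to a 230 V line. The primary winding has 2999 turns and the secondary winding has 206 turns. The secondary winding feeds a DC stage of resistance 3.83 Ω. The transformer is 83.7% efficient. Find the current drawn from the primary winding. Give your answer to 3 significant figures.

I_p ≈ 0.339 A

V_s = 230 × 206/2999 = 15.799 V.
I_s = V_s/R = 15.799/3.83 = 4.1250 A.
P_out = V_s I_s = 15.799 × 4.1250 = 65.169 W.
P_in = P_out/η = 65.169/0.837 = 77.860 W.
I_p = P_in/V_p = 77.860/230 = 0.339 A.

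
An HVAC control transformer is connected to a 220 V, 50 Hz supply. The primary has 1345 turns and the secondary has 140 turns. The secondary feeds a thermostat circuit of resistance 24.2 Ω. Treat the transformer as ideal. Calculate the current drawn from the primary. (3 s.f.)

I_p ≈ 0.0985 A

V_s = V_p × N_s/N_p = 220 × 140/1345 = 22.900 V.
I_s = V_s/R = 22.900/24.2 = 0.94627 A.
For an ideal transformer I_p N_p = I_s N_s, so I_p = 0.94627 × 140/1345 = 0.0985 A.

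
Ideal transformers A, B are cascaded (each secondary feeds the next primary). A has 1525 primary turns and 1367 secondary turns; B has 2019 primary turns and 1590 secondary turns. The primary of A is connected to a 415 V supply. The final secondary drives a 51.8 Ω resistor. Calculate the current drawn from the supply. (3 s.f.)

After A: V = 415.00 × 1367/1525 = 372.00 V.
After B: V = 372.00 × 1590/2019 = 292.96 V.
I_load = 292.96/51.8 = 5.6556 A, so P_out = 292.96 × 5.6556 = 1656.9 W.
All ideal ⇒ P_in = P_out, so I_supply = 1656.9/415 = 3.99 A.

I_supply ≈ 3.99 A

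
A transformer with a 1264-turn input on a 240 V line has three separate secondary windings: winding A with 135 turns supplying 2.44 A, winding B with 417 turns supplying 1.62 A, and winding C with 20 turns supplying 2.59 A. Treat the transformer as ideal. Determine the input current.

I_in ≈ 0.836 A

V_A = 240 × 135/1264 = 25.633 V; V_B = 240 × 417/1264 = 79.177 V; V_C = 240 × 20/1264 = 3.7975 V.
P_out = V_A I_A + V_B I_B + V_C I_C = 25.633×2.44 + 79.177×1.62 + 3.7975×2.59 = 62.544 + 128.27 + 9.8354 = 200.65 W.
Ideal ⇒ P_in = P_out, so I_in = P_out/V_in = 200.65/240 = 0.836 A.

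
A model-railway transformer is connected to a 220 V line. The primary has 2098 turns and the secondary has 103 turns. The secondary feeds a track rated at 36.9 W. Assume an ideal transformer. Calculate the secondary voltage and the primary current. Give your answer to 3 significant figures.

V_s ≈ 10.8 V, I_p ≈ 0.168 A

V_s = V_p × N_s/N_p = 220 × 103/2098 = 10.801 V.
I_s = P/V_s = 36.9/10.801 = 3.4164 A.
I_p = I_s × N_s/N_p = 3.4164 × 103/2098 = 0.168 A.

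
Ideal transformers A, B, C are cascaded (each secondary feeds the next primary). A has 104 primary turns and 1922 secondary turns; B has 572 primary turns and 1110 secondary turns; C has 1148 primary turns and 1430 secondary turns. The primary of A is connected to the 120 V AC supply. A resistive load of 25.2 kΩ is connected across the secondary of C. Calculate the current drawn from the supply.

I_supply ≈ 9.50 A

Secondary of A: V = 120.00 × 1922/104 = 2217.7 V.
Secondary of B: V = 2217.7 × 1110/572 = 4303.6 V.
Secondary of C: V = 4303.6 × 1430/1148 = 5360.7 V.
I_load = 5360.7/25200 = 0.21273 A, so P_out = 5360.7 × 0.21273 = 1140.4 W.
All ideal ⇒ P_in = P_out, so I_supply = 1140.4/120 = 9.50 A.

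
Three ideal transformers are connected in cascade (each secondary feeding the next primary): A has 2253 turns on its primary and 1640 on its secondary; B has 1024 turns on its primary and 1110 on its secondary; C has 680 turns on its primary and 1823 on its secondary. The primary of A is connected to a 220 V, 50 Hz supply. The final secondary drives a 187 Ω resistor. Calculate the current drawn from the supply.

Secondary of A: V = 220.00 × 1640/2253 = 160.14 V.
Secondary of B: V = 160.14 × 1110/1024 = 173.59 V.
Secondary of C: V = 173.59 × 1823/680 = 465.38 V.
I_load = 465.38/187 = 2.4887 A, so P_out = 465.38 × 2.4887 = 1158.2 W.
All ideal ⇒ P_in = P_out, so I_supply = 1158.2/220 = 5.26 A.

I_supply ≈ 5.26 A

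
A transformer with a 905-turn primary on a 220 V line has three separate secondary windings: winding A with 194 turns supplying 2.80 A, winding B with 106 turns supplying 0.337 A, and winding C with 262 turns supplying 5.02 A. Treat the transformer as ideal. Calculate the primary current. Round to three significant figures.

I_p ≈ 2.09 A

V_A = 220 × 194/905 = 47.160 V; V_B = 220 × 106/905 = 25.768 V; V_C = 220 × 262/905 = 63.691 V.
P_out = V_A I_A + V_B I_B + V_C I_C = 47.160×2.80 + 25.768×0.337 + 63.691×5.02 = 132.05 + 8.6838 + 319.73 = 460.46 W.
Ideal ⇒ P_in = P_out, so I_p = P_out/V_p = 460.46/220 = 2.09 A.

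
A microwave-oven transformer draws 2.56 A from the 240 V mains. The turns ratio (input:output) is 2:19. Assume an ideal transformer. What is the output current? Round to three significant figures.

I_out ≈ 0.269 A

I_out/I_in = N_in/N_out, so I_out = 2.56 × 2/19 = 0.269 A.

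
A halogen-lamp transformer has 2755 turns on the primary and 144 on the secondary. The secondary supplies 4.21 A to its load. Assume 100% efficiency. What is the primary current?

For an ideal transformer I_p/I_s = N_s/N_p, so I_p = 4.21 × 144/2755 = 0.220 A.

I_p ≈ 0.220 A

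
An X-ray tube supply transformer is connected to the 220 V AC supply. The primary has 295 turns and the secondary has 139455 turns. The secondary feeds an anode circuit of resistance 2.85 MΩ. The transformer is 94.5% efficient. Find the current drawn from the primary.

V_s = 220 × 139455/295 = 104000 V.
I_s = V_s/R = 104000/(2.85×10^6) = 0.036491 A.
P_out = V_s I_s = 104000 × 0.036491 = 3795.1 W.
P_in = P_out/η = 3795.1/0.945 = 4016.0 W.
I_p = P_in/V_p = 4016.0/220 = 18.3 A.

I_p ≈ 18.3 A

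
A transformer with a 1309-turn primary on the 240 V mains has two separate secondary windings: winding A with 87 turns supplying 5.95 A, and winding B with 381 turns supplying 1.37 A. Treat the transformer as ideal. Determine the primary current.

V_A = 240 × 87/1309 = 15.951 V; V_B = 240 × 381/1309 = 69.855 V.
P_out = V_A I_A + V_B I_B = 15.951×5.95 + 69.855×1.37 = 94.909 + 95.701 = 190.61 W.
Ideal ⇒ P_in = P_out, so I_p = P_out/V_p = 190.61/240 = 0.794 A.

I_p ≈ 0.794 A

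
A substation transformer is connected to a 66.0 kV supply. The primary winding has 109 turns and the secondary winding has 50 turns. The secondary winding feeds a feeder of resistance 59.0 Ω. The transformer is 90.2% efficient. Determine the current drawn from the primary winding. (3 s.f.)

V_s = 66000 × 50/109 = 30275 V.
I_s = V_s/R = 30275/59.0 = 513.14 A.
P_out = V_s I_s = 30275 × 513.14 = 1.5535×10^7 W.
P_in = P_out/η = 1.5535×10^7/0.902 = 1.7223×10^7 W.
I_p = P_in/V_p = 1.7223×10^7/66000 = 261 A.

I_p ≈ 261 A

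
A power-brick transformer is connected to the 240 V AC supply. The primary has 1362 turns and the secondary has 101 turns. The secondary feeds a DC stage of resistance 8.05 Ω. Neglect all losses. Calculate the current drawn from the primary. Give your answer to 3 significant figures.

I_p ≈ 0.164 A

V_s = V_p × N_s/N_p = 240 × 101/1362 = 17.797 V.
I_s = V_s/R = 17.797/8.05 = 2.2109 A.
For an ideal transformer I_p N_p = I_s N_s, so I_p = 2.2109 × 101/1362 = 0.164 A.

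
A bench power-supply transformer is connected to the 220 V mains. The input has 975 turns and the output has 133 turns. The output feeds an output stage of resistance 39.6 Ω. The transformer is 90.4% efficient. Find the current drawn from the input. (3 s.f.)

V_out = 220 × 133/975 = 30.010 V.
I_out = V_out/R = 30.010/39.6 = 0.75783 A.
P_out = V_out I_out = 30.010 × 0.75783 = 22.743 W.
P_in = P_out/η = 22.743/0.904 = 25.158 W.
I_in = P_in/V_in = 25.158/220 = 0.114 A.

I_in ≈ 0.114 A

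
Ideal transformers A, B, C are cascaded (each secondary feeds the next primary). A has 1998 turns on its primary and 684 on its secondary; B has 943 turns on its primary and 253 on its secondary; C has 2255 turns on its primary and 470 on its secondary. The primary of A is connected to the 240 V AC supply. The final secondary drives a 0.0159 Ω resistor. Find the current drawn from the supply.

I_supply ≈ 5.53 A

After A: V = 240.00 × 684/1998 = 82.162 V.
After B: V = 82.162 × 253/943 = 22.044 V.
After C: V = 22.044 × 470/2255 = 4.5944 V.
I_load = 4.5944/0.0159 = 288.96 A, so P_out = 4.5944 × 288.96 = 1327.6 W.
All ideal ⇒ P_in = P_out, so I_supply = 1327.6/240 = 5.53 A.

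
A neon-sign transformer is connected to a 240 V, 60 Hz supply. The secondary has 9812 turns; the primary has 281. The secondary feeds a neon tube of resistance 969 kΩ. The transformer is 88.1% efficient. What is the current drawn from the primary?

I_p ≈ 0.343 A

V_s = 240 × 9812/281 = 8380.4 V.
I_s = V_s/R = 8380.4/969000 = 0.0086485 A.
P_out = V_s I_s = 8380.4 × 0.0086485 = 72.477 W.
P_in = P_out/η = 72.477/0.881 = 82.267 W.
I_p = P_in/V_p = 82.267/240 = 0.343 A.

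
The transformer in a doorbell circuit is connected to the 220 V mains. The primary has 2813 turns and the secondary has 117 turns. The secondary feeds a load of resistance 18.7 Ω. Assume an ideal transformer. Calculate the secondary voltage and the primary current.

V_s = V_p × N_s/N_p = 220 × 117/2813 = 9.1504 V.
I_s = V_s/R = 9.1504/18.7 = 0.48932 A.
I_p = I_s × N_s/N_p = 0.48932 × 117/2813 = 0.0204 A.

V_s ≈ 9.15 V, I_p ≈ 0.0204 A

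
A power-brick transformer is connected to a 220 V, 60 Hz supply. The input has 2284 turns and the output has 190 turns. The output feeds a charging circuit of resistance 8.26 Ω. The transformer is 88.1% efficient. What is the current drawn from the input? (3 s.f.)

I_in ≈ 0.209 A

V_out = 220 × 190/2284 = 18.301 V.
I_out = V_out/R = 18.301/8.26 = 2.2156 A.
P_out = V_out I_out = 18.301 × 2.2156 = 40.549 W.
P_in = P_out/η = 40.549/0.881 = 46.026 W.
I_in = P_in/V_in = 46.026/220 = 0.209 A.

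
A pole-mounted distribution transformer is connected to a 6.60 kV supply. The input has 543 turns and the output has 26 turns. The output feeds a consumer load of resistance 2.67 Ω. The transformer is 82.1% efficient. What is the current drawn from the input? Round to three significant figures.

V_out = 6600 × 26/543 = 316.02 V.
I_out = V_out/R = 316.02/2.67 = 118.36 A.
P_out = V_out I_out = 316.02 × 118.36 = 37404 W.
P_in = P_out/η = 37404/0.821 = 45560 W.
I_in = P_in/V_in = 45560/6600 = 6.90 A.

I_in ≈ 6.90 A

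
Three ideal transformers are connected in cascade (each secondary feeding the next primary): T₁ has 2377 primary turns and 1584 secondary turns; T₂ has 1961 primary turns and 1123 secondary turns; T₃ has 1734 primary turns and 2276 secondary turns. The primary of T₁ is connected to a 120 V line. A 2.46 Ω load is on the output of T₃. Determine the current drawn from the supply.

I_supply ≈ 12.2 A

Secondary of T₁: V = 120.00 × 1584/2377 = 79.966 V.
Secondary of T₂: V = 79.966 × 1123/1961 = 45.794 V.
Secondary of T₃: V = 45.794 × 2276/1734 = 60.108 V.
I_load = 60.108/2.46 = 24.434 A, so P_out = 60.108 × 24.434 = 1468.7 W.
All ideal ⇒ P_in = P_out, so I_supply = 1468.7/120 = 12.2 A.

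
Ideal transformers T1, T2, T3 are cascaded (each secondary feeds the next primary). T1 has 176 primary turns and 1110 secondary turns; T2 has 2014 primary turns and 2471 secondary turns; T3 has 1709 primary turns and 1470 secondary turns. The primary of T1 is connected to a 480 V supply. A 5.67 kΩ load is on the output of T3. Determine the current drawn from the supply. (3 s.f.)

I_supply ≈ 3.75 A

Secondary of T1: V = 480.00 × 1110/176 = 3027.3 V.
Secondary of T2: V = 3027.3 × 2471/2014 = 3714.2 V.
Secondary of T3: V = 3714.2 × 1470/1709 = 3194.8 V.
I_load = 3194.8/5670 = 0.56345 A, so P_out = 3194.8 × 0.56345 = 1800.1 W.
All ideal ⇒ P_in = P_out, so I_supply = 1800.1/480 = 3.75 A.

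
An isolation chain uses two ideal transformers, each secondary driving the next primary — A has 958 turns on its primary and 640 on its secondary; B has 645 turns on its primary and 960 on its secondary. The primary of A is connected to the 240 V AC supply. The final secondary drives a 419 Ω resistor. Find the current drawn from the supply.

After A: V = 240.00 × 640/958 = 160.33 V.
After B: V = 160.33 × 960/645 = 238.64 V.
I_load = 238.64/419 = 0.56954 A, so P_out = 238.64 × 0.56954 = 135.91 W.
All ideal ⇒ P_in = P_out, so I_supply = 135.91/240 = 0.566 A.

I_supply ≈ 0.566 A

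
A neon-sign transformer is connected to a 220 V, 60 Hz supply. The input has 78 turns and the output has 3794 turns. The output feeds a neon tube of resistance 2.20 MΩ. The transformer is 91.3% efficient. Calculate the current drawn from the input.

V_out = 220 × 3794/78 = 10701 V.
I_out = V_out/R = 10701/(2.20×10^6) = 0.0048641 A.
P_out = V_out I_out = 10701 × 0.0048641 = 52.051 W.
P_in = P_out/η = 52.051/0.913 = 57.011 W.
I_in = P_in/V_in = 57.011/220 = 0.259 A.

I_in ≈ 0.259 A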